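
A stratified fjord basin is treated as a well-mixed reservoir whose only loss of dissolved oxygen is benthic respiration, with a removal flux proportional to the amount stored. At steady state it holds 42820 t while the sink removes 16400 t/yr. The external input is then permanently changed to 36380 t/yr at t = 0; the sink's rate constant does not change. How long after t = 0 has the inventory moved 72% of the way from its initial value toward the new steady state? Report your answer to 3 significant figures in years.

τ = M₀/F₀ = 42820/16400 = 2.611 yr.
The remaining gap fraction is e^(−t/τ); 72% covered ⇒ e^(−t/τ) = 0.280.
t = −τ ln(0.280) = 2.611 × 1.273 = 3.324 yr.

3.32 yr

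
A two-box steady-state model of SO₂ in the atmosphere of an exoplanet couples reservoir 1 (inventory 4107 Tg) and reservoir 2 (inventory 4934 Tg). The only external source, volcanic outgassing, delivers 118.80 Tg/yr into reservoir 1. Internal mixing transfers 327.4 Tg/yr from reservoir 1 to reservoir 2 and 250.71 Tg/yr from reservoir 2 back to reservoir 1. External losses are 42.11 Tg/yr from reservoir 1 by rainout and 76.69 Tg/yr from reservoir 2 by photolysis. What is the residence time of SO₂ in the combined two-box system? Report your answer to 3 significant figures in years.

Residence time in the combined system uses the total inventory and the total *external* removal — internal exchanges between the two boxes cancel.
M_total = 4107 + 4934 = 9041.0 Tg.
ΣF_external_out = 42.11 + 76.69 = 118.80 Tg/yr.
τ = M_total / ΣF_ext = 9041.0 / 118.80 = 76.10 yr.

76.1 yr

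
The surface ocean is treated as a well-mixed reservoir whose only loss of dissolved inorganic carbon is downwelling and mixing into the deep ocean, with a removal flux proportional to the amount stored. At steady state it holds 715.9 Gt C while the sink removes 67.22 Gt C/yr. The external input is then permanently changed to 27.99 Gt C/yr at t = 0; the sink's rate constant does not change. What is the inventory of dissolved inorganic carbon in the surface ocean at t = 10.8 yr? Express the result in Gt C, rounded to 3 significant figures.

Residence time τ = M₀/F₀ = 10.65 yr. The eventual steady state is M_∞ = M₀·(F₁/F₀) = 715.9 × 27.99/67.22 = 298.10 Gt C.
The anomaly ΔM(t) = M(t) − M_∞ decays as ΔM₀·e^(−t/τ) with ΔM₀ = 715.9 − 298.10 = 417.8 Gt C.
At t = 10.8 yr, e^(−t/τ) = e^(−1.014) = 0.3627, so ΔM = 151.6 Gt C and M = 298.10 + 151.6 = 449.65 Gt C.

450 Gt C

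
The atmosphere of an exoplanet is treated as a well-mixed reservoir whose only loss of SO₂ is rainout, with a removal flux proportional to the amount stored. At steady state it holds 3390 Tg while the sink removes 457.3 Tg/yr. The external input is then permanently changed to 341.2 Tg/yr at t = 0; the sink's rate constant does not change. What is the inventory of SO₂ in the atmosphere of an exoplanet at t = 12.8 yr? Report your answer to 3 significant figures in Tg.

2680 Tg

The sink rate constant is k = F₀/M₀ = 457.3/3390 = 0.1349 yr⁻¹.
Solving dM/dt = F₁ − kM with M(0) = M₀ gives M(t) = F₁/k + (M₀ − F₁/k)·e^(−kt).
F₁/k = 341.2/0.1349 = 2529.3 Tg; kt = 0.1349 × 12.8 = 1.727, e^(−kt) = 0.1779.
M(12.8) = 2529.3 + (3390 − 2529.3) × 0.1779 = 2529.3 + 153.1 = 2682.4 Tg.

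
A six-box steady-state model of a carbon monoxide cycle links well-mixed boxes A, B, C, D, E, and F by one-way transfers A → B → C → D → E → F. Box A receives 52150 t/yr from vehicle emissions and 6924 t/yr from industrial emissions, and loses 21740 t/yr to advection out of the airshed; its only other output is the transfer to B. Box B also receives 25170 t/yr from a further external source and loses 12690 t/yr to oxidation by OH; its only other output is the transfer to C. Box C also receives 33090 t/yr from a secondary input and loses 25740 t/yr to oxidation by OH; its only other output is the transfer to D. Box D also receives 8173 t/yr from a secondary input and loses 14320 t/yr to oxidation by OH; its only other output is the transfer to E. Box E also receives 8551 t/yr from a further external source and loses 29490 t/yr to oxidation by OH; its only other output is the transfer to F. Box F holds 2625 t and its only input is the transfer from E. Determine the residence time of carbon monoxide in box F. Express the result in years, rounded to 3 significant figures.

Box A: F(A→B) = (52150 + 6924) − 21740 = 37334 t/yr.
Box B: F(B→C) = (37334 + 25170) − 12690 = 49814 t/yr.
Box C: F(C→D) = (49814 + 33090) − 25740 = 57164 t/yr.
Box D: F(D→E) = (57164 + 8173) − 14320 = 51017 t/yr.
Box E: F(E→F) = (51017 + 8551) − 29490 = 30078 t/yr.
Box F throughput = its input = 30078 t/yr; τ = 2625 / 30078 = 0.08727 yr.

0.0873 yr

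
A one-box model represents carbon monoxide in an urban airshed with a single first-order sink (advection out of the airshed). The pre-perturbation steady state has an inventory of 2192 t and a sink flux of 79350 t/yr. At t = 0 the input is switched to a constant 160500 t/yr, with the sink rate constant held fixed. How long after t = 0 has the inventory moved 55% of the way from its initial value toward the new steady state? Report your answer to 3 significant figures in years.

τ = M₀/F₀ = 2192/79350 = 0.02762 yr.
The remaining gap fraction is e^(−t/τ); 55% covered ⇒ e^(−t/τ) = 0.450.
t = −τ ln(0.450) = 0.02762 × 0.7985 = 0.02206 yr.

0.0221 yr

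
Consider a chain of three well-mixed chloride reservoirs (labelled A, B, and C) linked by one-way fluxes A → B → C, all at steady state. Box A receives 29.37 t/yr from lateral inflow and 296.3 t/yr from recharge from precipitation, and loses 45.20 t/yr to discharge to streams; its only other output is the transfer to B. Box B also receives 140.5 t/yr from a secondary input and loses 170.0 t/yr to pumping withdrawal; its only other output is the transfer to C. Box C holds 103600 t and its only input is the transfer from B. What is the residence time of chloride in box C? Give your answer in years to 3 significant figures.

Box A: F(A→B) = (29.37 + 296.3) − 45.20 = 280.47 t/yr.
Box B: F(B→C) = (280.47 + 140.5) − 170.0 = 250.97 t/yr.
Box C throughput = its input = 250.97 t/yr; τ = 103600 / 250.97 = 412.8 yr.

413 yr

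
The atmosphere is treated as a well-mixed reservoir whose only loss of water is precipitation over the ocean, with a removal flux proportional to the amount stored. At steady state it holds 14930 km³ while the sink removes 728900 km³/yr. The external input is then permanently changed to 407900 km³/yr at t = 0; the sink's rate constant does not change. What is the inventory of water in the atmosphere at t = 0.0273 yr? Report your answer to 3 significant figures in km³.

The sink rate constant is k = F₀/M₀ = 728900/14930 = 48.82 yr⁻¹.
Solving dM/dt = F₁ − kM with M(0) = M₀ gives M(t) = F₁/k + (M₀ − F₁/k)·e^(−kt).
F₁/k = 407900/48.82 = 8355.0 km³; kt = 48.82 × 0.0273 = 1.333, e^(−kt) = 0.2637.
M(0.0273) = 8355.0 + (14930 − 8355.0) × 0.2637 = 8355.0 + 1734 = 10089 km³.

10100 km³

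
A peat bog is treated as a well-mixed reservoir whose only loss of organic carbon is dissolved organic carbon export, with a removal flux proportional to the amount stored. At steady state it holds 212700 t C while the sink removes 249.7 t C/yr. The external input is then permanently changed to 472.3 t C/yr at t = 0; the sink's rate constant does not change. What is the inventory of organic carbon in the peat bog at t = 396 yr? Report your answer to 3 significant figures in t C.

Residence time τ = M₀/F₀ = 851.8 yr. The eventual steady state is M_∞ = M₀·(F₁/F₀) = 212700 × 472.3/249.7 = 402320 t C.
The anomaly ΔM(t) = M(t) − M_∞ decays as ΔM₀·e^(−t/τ) with ΔM₀ = 212700 − 402320 = −189600 t C.
At t = 396 yr, e^(−t/τ) = e^(−0.4649) = 0.6282, so ΔM = −119100 t C and M = 402320 − 119100 = 283200 t C.

283000 t C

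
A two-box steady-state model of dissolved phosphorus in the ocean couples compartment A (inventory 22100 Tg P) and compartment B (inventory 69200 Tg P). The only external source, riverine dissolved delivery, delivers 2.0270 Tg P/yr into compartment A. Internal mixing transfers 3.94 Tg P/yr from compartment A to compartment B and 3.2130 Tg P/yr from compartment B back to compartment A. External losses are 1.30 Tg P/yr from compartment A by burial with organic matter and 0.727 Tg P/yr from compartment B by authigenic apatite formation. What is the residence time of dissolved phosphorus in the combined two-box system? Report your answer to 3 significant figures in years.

Treat the two boxes together as one reservoir: the mixing fluxes between them are internal recycling, so τ = ΣM / Σ(external losses).
M_total = 22100 + 69200 = 91300 Tg P.
ΣF_external_out = 1.30 + 0.727 = 2.0270 Tg P/yr.
τ = M_total / ΣF_ext = 91300 / 2.0270 = 45040 yr.

45000 yr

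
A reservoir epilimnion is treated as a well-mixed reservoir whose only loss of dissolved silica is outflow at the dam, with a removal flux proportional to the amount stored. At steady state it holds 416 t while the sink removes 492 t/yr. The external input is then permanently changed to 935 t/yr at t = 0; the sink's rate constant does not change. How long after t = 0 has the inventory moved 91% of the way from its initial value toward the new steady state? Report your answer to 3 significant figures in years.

τ = M₀/F₀ = 416/492 = 0.8455 yr.
The remaining gap fraction is e^(−t/τ); 91% covered ⇒ e^(−t/τ) = 0.0900.
t = −τ ln(0.0900) = 0.8455 × 2.408 = 2.036 yr.

2.04 yr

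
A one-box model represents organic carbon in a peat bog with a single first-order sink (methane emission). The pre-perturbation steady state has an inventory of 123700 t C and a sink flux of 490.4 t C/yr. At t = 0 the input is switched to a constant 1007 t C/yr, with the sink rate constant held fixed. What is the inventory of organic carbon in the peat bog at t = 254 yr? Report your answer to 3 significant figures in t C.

The sink rate constant is k = F₀/M₀ = 490.4/123700 = 0.003964 yr⁻¹.
Solving dM/dt = F₁ − kM with M(0) = M₀ gives M(t) = F₁/k + (M₀ − F₁/k)·e^(−kt).
F₁/k = 1007/0.003964 = 254010 t C; kt = 0.003964 × 254 = 1.007, e^(−kt) = 0.3653.
M(254) = 254010 + (123700 − 254010) × 0.3653 = 254010 − 47610 = 206400 t C.

206000 t C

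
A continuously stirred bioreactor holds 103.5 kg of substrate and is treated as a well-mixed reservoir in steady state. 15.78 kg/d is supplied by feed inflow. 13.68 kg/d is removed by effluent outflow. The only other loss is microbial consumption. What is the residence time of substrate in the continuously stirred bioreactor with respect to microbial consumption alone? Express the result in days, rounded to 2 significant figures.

At steady state ΣF_in = ΣF_out.
ΣF_in = 15.780 kg/d.
Microbial consumption flux = ΣF_in − (13.68) = 15.780 − 13.68 = 2.100 kg/d.
τ = M / F = 103.5 / 2.100 = 49.29 d.

49 d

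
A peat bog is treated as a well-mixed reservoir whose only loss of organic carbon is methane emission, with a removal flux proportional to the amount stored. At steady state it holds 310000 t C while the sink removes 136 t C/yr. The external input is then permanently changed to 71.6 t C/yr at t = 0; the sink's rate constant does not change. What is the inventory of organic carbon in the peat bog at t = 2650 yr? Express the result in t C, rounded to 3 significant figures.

209000 t C

Residence time τ = M₀/F₀ = 2279 yr. The eventual steady state is M_∞ = M₀·(F₁/F₀) = 310000 × 71.6/136 = 163210 t C.
The anomaly ΔM(t) = M(t) − M_∞ decays as ΔM₀·e^(−t/τ) with ΔM₀ = 310000 − 163210 = 146800 t C.
At t = 2650 yr, e^(−t/τ) = e^(−1.163) = 0.3127, so ΔM = 45900 t C and M = 163210 + 45900 = 209110 t C.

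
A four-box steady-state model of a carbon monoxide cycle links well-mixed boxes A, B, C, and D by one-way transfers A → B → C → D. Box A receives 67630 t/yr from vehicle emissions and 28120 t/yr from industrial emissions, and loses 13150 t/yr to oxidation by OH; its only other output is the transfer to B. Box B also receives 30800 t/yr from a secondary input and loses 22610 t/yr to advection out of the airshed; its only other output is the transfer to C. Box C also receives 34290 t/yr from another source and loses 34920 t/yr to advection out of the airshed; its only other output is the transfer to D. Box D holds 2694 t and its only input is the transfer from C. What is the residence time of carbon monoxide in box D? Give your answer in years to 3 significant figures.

Box A: F(A→B) = (67630 + 28120) − 13150 = 82600 t/yr.
Box B: F(B→C) = (82600 + 30800) − 22610 = 90790 t/yr.
Box C: F(C→D) = (90790 + 34290) − 34920 = 90160 t/yr.
Box D throughput = its input = 90160 t/yr; τ = 2694 / 90160 = 0.02988 yr.

0.0299 yr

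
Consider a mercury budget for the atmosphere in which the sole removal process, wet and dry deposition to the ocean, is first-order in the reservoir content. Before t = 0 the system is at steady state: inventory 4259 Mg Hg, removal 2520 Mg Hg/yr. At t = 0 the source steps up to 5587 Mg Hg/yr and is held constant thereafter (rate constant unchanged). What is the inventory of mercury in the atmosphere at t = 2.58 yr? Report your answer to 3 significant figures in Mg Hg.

Residence time τ = M₀/F₀ = 1.690 yr. The eventual steady state is M_∞ = M₀·(F₁/F₀) = 4259 × 5587/2520 = 9442.5 Mg Hg.
The anomaly ΔM(t) = M(t) − M_∞ decays as ΔM₀·e^(−t/τ) with ΔM₀ = 4259 − 9442.5 = −5183 Mg Hg.
At t = 2.58 yr, e^(−t/τ) = e^(−1.527) = 0.2173, so ΔM = −1126 Mg Hg and M = 9442.5 − 1126 = 8316.2 Mg Hg.

8320 Mg Hg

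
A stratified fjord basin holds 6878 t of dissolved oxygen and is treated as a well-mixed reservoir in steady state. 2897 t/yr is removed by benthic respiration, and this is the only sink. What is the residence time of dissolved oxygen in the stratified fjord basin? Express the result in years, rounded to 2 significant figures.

τ = M / F = 6878 / 2897 = 2.374 yr.

2.4 yr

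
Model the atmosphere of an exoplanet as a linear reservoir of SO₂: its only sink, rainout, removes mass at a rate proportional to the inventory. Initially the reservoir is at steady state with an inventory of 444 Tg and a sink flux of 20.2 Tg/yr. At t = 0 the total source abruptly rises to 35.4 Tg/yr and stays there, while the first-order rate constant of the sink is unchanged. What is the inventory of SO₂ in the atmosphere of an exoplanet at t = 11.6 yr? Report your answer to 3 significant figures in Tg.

The sink rate constant is k = F₀/M₀ = 20.2/444 = 0.04550 yr⁻¹.
Solving dM/dt = F₁ − kM with M(0) = M₀ gives M(t) = F₁/k + (M₀ − F₁/k)·e^(−kt).
F₁/k = 35.4/0.04550 = 778.10 Tg; kt = 0.04550 × 11.6 = 0.5277, e^(−kt) = 0.5899.
M(11.6) = 778.10 + (444 − 778.10) × 0.5899 = 778.10 − 197.1 = 581.00 Tg.

581 Tg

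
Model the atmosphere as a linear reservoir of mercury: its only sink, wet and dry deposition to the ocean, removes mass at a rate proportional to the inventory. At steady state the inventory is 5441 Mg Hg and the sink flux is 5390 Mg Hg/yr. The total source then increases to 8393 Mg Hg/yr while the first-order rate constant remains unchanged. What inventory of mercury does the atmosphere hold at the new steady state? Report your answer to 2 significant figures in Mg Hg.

Rate constant k = F/M = 5390 / 5441 = 0.9906 yr⁻¹.
At the new steady state, source = k·M_new ⇒ M_new = 8393 / 0.9906 = 8472 Mg Hg.
(Equivalently M_new = M × F_new/F_old = 5441 × 8393/5390.)

8500 Mg Hg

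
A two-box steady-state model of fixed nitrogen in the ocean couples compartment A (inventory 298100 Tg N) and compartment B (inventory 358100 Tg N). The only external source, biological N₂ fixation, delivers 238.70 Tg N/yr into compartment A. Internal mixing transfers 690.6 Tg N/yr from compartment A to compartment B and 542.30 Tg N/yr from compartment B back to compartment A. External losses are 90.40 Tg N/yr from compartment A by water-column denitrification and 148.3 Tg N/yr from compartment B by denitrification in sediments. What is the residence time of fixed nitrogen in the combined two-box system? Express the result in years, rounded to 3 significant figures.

Residence time in the combined system uses the total inventory and the total *external* removal — internal exchanges between the two boxes cancel.
M_total = 298100 + 358100 = 656200 Tg N.
ΣF_external_out = 90.40 + 148.3 = 238.70 Tg N/yr.
τ = M_total / ΣF_ext = 656200 / 238.70 = 2749 yr.

2750 yr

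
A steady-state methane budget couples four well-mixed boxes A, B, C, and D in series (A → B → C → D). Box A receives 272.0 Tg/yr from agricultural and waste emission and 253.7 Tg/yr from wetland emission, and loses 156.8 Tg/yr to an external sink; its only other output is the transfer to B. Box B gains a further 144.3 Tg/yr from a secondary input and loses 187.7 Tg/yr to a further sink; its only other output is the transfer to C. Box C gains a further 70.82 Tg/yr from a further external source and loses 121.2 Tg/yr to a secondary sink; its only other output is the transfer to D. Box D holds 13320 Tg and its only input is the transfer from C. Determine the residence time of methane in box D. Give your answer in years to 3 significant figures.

Box A: F(A→B) = (272.0 + 253.7) − 156.8 = 368.90 Tg/yr.
Box B: F(B→C) = (368.90 + 144.3) − 187.7 = 325.50 Tg/yr.
Box C: F(C→D) = (325.50 + 70.82) − 121.2 = 275.12 Tg/yr.
Box D throughput = its input = 275.12 Tg/yr; τ = 13320 / 275.12 = 48.42 yr.

48.4 yr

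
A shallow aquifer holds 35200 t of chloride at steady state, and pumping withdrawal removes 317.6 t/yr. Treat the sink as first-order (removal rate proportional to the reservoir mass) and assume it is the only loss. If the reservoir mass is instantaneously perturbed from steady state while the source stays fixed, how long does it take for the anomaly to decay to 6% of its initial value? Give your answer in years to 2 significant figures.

For a linear reservoir the anomaly decays as exp(−t/τ) with τ = M/F = 35200/317.6 = 110.8 yr.
exp(−t/τ) = 0.06 ⇒ t = −τ ln(0.06) = 110.8 × 2.813 = 311.8 yr.

310 yr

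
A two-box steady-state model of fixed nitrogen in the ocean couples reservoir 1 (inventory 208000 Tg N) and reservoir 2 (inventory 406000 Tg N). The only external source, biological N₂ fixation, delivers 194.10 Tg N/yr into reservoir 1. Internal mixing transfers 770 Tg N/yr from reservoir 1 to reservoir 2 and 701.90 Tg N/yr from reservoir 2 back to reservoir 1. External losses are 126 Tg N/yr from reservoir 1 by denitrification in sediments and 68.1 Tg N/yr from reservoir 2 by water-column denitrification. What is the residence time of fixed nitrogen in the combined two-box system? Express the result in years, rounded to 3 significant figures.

3160 yr

Treat the two boxes together as one reservoir: the mixing fluxes between them are internal recycling, so τ = ΣM / Σ(external losses).
M_total = 208000 + 406000 = 614000 Tg N.
ΣF_external_out = 126 + 68.1 = 194.10 Tg N/yr.
τ = M_total / ΣF_ext = 614000 / 194.10 = 3163 yr.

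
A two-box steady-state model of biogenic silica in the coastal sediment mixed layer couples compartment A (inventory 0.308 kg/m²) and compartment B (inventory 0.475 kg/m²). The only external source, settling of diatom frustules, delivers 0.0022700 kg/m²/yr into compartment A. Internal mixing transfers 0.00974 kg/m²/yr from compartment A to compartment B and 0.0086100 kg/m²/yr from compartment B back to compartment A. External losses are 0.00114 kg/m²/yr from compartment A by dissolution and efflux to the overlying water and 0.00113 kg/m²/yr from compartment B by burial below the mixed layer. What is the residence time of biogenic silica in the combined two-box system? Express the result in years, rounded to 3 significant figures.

345 yr

For the system as a whole, the A↔B exchange is internal and contributes nothing to the throughput; only the external sinks remove mass.
M_total = 0.308 + 0.475 = 0.78300 kg/m².
ΣF_external_out = 0.00114 + 0.00113 = 0.0022700 kg/m²/yr.
τ = M_total / ΣF_ext = 0.78300 / 0.0022700 = 344.9 yr.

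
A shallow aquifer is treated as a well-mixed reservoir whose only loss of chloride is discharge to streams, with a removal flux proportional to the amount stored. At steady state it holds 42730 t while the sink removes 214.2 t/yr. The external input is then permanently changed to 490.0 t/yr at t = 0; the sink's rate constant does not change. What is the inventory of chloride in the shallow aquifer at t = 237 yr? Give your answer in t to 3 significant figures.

81000 t

Residence time τ = M₀/F₀ = 199.5 yr. The eventual steady state is M_∞ = M₀·(F₁/F₀) = 42730 × 490.0/214.2 = 97748 t.
The anomaly ΔM(t) = M(t) − M_∞ decays as ΔM₀·e^(−t/τ) with ΔM₀ = 42730 − 97748 = −55020 t.
At t = 237 yr, e^(−t/τ) = e^(−1.188) = 0.3048, so ΔM = −16770 t and M = 97748 − 16770 = 80978 t.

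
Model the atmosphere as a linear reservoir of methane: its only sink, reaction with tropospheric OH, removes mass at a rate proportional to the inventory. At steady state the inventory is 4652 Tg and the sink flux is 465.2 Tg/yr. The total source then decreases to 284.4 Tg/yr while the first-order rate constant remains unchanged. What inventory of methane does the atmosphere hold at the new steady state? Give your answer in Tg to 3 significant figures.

Rate constant k = F/M = 465.2 / 4652 = 0.1000 yr⁻¹.
At the new steady state, source = k·M_new ⇒ M_new = 284.4 / 0.1000 = 2844 Tg.
(Equivalently M_new = M × F_new/F_old = 4652 × 284.4/465.2.)

2840 Tg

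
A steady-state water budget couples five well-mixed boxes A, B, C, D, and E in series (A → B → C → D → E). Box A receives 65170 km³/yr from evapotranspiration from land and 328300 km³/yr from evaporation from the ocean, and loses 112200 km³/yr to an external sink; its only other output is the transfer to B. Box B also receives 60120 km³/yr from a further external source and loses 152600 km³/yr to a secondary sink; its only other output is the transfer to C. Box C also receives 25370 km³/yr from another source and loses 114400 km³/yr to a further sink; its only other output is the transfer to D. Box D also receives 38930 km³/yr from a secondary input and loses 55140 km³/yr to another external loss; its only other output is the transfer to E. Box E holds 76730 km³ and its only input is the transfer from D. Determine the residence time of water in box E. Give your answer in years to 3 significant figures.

Box A: F(A→B) = (65170 + 328300) − 112200 = 281270 km³/yr.
Box B: F(B→C) = (281270 + 60120) − 152600 = 188790 km³/yr.
Box C: F(C→D) = (188790 + 25370) − 114400 = 99760 km³/yr.
Box D: F(D→E) = (99760 + 38930) − 55140 = 83550 km³/yr.
Box E throughput = its input = 83550 km³/yr; τ = 76730 / 83550 = 0.9184 yr.

0.918 yr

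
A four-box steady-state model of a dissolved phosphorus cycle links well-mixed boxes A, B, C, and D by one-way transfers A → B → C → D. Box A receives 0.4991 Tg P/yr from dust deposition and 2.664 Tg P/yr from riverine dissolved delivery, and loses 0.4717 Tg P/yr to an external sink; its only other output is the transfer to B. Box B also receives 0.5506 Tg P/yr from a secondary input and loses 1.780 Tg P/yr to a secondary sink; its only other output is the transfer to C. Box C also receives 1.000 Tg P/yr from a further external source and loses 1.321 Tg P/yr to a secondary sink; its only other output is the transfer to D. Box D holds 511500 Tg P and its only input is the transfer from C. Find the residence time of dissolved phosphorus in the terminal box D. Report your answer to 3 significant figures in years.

Box A: F(A→B) = (0.4991 + 2.664) − 0.4717 = 2.6914 Tg P/yr.
Box B: F(B→C) = (2.6914 + 0.5506) − 1.780 = 1.4620 Tg P/yr.
Box C: F(C→D) = (1.4620 + 1.000) − 1.321 = 1.1410 Tg P/yr.
Box D throughput = its input = 1.1410 Tg P/yr; τ = 511500 / 1.1410 = 448300 yr.

448000 yr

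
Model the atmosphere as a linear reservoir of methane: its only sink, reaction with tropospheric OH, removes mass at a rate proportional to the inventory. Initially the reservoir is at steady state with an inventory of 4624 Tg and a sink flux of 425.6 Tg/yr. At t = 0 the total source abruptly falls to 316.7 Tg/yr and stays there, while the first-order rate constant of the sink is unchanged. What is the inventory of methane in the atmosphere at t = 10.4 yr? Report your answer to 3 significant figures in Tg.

Residence time τ = M₀/F₀ = 10.86 yr. The eventual steady state is M_∞ = M₀·(F₁/F₀) = 4624 × 316.7/425.6 = 3440.8 Tg.
The anomaly ΔM(t) = M(t) − M_∞ decays as ΔM₀·e^(−t/τ) with ΔM₀ = 4624 − 3440.8 = 1183 Tg.
At t = 10.4 yr, e^(−t/τ) = e^(−0.9572) = 0.3840, so ΔM = 454.3 Tg and M = 3440.8 + 454.3 = 3895.1 Tg.

3900 Tg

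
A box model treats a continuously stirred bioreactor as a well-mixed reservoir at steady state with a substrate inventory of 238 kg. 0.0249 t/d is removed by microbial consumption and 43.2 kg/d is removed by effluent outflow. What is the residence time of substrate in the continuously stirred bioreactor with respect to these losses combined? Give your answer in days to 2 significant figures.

Convert the microbial consumption flux: 0.0249 t/d = 24.90 kg/d.
Total removal = 24.90 + 43.20 = 68.100 kg/d.
τ = M / ΣF_out = 238 / 68.100 = 3.495 d.

3.5 d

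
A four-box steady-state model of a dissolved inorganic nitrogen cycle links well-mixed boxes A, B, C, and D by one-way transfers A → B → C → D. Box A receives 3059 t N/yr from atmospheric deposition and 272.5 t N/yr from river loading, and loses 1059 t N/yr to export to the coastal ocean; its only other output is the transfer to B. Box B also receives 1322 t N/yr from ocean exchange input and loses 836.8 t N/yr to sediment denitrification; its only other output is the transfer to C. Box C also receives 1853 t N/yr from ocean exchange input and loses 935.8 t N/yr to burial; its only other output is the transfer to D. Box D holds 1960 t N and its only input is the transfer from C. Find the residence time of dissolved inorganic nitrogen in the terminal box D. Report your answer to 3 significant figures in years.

Box A: F(A→B) = (3059 + 272.5) − 1059 = 2272.5 t N/yr.
Box B: F(B→C) = (2272.5 + 1322) − 836.8 = 2757.7 t N/yr.
Box C: F(C→D) = (2757.7 + 1853) − 935.8 = 3674.9 t N/yr.
Box D throughput = its input = 3674.9 t N/yr; τ = 1960 / 3674.9 = 0.5333 yr.

0.533 yr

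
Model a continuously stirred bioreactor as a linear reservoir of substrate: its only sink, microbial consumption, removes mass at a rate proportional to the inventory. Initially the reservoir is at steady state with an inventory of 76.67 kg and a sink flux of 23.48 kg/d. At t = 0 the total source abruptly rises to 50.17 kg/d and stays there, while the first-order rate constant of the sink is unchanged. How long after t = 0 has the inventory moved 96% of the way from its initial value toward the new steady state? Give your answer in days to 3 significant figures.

10.5 d

τ = M₀/F₀ = 76.67/23.48 = 3.265 d.
The remaining gap fraction is e^(−t/τ); 96% covered ⇒ e^(−t/τ) = 0.0400.
t = −τ ln(0.0400) = 3.265 × 3.219 = 10.51 d.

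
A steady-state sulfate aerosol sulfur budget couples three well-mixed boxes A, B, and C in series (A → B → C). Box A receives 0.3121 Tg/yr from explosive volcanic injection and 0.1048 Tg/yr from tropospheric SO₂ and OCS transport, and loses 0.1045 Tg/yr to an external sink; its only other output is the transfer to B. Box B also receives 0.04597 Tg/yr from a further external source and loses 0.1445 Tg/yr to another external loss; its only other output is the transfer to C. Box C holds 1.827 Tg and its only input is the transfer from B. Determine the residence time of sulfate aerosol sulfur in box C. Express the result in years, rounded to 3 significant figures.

8.54 yr

Box A: F(A→B) = (0.3121 + 0.1048) − 0.1045 = 0.31240 Tg/yr.
Box B: F(B→C) = (0.31240 + 0.04597) − 0.1445 = 0.21387 Tg/yr.
Box C throughput = its input = 0.21387 Tg/yr; τ = 1.827 / 0.21387 = 8.543 yr.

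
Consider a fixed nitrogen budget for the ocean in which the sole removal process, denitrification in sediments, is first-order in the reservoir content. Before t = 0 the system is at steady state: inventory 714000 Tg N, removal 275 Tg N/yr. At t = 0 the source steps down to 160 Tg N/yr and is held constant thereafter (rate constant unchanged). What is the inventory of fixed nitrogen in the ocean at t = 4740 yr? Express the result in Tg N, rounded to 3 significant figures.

Residence time τ = M₀/F₀ = 2596 yr. The eventual steady state is M_∞ = M₀·(F₁/F₀) = 714000 × 160/275 = 415420 Tg N.
The anomaly ΔM(t) = M(t) − M_∞ decays as ΔM₀·e^(−t/τ) with ΔM₀ = 714000 − 415420 = 298600 Tg N.
At t = 4740 yr, e^(−t/τ) = e^(−1.826) = 0.1611, so ΔM = 48110 Tg N and M = 415420 + 48110 = 463520 Tg N.

464000 Tg N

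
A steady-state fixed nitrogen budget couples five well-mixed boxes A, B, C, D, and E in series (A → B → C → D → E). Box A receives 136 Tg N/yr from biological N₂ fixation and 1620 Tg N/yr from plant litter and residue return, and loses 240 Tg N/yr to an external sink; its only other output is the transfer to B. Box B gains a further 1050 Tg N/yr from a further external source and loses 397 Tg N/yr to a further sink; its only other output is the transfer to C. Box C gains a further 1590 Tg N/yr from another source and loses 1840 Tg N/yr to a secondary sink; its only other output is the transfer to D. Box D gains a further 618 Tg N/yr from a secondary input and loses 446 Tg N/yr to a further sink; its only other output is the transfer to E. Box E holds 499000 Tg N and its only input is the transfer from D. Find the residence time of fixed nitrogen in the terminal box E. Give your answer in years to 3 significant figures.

Box A: F(A→B) = (136 + 1620) − 240 = 1516.0 Tg N/yr.
Box B: F(B→C) = (1516.0 + 1050) − 397 = 2169.0 Tg N/yr.
Box C: F(C→D) = (2169.0 + 1590) − 1840 = 1919.0 Tg N/yr.
Box D: F(D→E) = (1919.0 + 618) − 446 = 2091.0 Tg N/yr.
Box E throughput = its input = 2091.0 Tg N/yr; τ = 499000 / 2091.0 = 238.6 yr.

239 yr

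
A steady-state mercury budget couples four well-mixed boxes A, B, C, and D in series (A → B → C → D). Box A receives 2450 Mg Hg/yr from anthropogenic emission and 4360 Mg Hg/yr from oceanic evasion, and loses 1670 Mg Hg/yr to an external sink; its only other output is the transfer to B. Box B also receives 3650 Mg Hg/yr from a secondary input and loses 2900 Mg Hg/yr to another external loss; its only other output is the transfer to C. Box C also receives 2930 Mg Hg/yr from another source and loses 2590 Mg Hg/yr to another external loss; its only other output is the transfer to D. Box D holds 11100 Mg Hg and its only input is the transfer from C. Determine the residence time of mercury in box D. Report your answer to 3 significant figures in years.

Box A: F(A→B) = (2450 + 4360) − 1670 = 5140.0 Mg Hg/yr.
Box B: F(B→C) = (5140.0 + 3650) − 2900 = 5890.0 Mg Hg/yr.
Box C: F(C→D) = (5890.0 + 2930) − 2590 = 6230.0 Mg Hg/yr.
Box D throughput = its input = 6230.0 Mg Hg/yr; τ = 11100 / 6230.0 = 1.782 yr.

1.78 yr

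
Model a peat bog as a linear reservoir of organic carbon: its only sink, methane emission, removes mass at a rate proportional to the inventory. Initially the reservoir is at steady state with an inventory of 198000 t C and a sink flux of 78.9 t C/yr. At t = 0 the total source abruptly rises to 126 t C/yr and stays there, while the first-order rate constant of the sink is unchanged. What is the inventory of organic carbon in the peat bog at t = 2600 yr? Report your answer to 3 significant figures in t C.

Residence time τ = M₀/F₀ = 2510 yr. The eventual steady state is M_∞ = M₀·(F₁/F₀) = 198000 × 126/78.9 = 316200 t C.
The anomaly ΔM(t) = M(t) − M_∞ decays as ΔM₀·e^(−t/τ) with ΔM₀ = 198000 − 316200 = −118200 t C.
At t = 2600 yr, e^(−t/τ) = e^(−1.036) = 0.3548, so ΔM = −41940 t C and M = 316200 − 41940 = 274260 t C.

274000 t C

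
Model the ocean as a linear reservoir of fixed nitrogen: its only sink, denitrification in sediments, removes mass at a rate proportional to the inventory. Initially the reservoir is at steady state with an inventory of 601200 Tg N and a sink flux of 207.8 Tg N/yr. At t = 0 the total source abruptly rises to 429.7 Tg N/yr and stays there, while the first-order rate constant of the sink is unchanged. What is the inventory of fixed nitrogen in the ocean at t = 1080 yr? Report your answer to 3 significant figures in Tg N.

801000 Tg N

Residence time τ = M₀/F₀ = 2893 yr. The eventual steady state is M_∞ = M₀·(F₁/F₀) = 601200 × 429.7/207.8 = 1.2432×10^6 Tg N.
The anomaly ΔM(t) = M(t) − M_∞ decays as ΔM₀·e^(−t/τ) with ΔM₀ = 601200 − 1.2432×10^6 = −642000 Tg N.
At t = 1080 yr, e^(−t/τ) = e^(−0.3733) = 0.6885, so ΔM = −442000 Tg N and M = 1.2432×10^6 − 442000 = 801200 Tg N.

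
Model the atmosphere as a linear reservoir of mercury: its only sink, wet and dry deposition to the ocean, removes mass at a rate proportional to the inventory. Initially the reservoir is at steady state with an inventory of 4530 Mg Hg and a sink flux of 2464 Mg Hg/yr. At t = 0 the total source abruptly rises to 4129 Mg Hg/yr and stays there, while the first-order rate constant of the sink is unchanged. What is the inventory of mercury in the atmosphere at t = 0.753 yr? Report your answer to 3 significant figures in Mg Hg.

5560 Mg Hg

Residence time τ = M₀/F₀ = 1.838 yr. The eventual steady state is M_∞ = M₀·(F₁/F₀) = 4530 × 4129/2464 = 7591.1 Mg Hg.
The anomaly ΔM(t) = M(t) − M_∞ decays as ΔM₀·e^(−t/τ) with ΔM₀ = 4530 − 7591.1 = −3061 Mg Hg.
At t = 0.753 yr, e^(−t/τ) = e^(−0.4096) = 0.6639, so ΔM = −2032 Mg Hg and M = 7591.1 − 2032 = 5558.7 Mg Hg.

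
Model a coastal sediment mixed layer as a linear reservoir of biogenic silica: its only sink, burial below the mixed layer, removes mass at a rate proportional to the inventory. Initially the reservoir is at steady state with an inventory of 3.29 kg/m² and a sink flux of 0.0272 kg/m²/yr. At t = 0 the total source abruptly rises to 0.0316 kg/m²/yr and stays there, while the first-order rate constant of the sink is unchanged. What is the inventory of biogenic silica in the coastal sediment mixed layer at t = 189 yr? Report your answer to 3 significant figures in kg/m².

3.71 kg/m²

τ = M₀/F₀ = 3.29/0.0272 = 121.0 yr; rate constant k = 1/τ.
New steady state M_∞ = F₁/k = F₁·τ = 0.0316 × 121.0 = 3.8222 kg/m².
M(t) = M_∞ + (M₀ − M_∞)·e^(−t/τ); t/τ = 189/121.0 = 1.563, so e^(−t/τ) = 0.2096.
M(t) = 3.8222 − 0.5322 × 0.2096 = 3.7107 kg/m².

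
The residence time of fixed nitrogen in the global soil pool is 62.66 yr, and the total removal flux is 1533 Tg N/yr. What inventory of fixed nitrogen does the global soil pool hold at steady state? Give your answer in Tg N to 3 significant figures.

τ = M/F ⇒ M = τ × F = 62.66 × 1533 = 96060 Tg N.

96100 Tg N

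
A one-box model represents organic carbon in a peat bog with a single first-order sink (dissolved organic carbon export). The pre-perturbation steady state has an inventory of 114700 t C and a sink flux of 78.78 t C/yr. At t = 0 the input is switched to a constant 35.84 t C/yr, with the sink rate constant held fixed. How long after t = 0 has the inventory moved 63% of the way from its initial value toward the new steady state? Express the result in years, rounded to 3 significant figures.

τ = M₀/F₀ = 114700/78.78 = 1456 yr.
The remaining gap fraction is e^(−t/τ); 63% covered ⇒ e^(−t/τ) = 0.370.
t = −τ ln(0.370) = 1456 × 0.9943 = 1448 yr.

1450 yr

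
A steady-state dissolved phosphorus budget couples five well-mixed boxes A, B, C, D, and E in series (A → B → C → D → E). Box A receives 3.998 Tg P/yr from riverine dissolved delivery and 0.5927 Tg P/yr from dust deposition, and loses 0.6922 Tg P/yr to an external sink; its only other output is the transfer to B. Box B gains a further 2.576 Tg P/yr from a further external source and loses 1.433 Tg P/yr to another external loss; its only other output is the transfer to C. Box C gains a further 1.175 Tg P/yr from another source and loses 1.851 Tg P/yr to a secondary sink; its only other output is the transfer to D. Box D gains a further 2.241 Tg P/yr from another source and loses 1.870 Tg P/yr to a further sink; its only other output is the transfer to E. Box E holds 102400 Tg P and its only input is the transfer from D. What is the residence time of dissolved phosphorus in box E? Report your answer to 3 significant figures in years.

21600 yr

Box A: F(A→B) = (3.998 + 0.5927) − 0.6922 = 3.8985 Tg P/yr.
Box B: F(B→C) = (3.8985 + 2.576) − 1.433 = 5.0415 Tg P/yr.
Box C: F(C→D) = (5.0415 + 1.175) − 1.851 = 4.3655 Tg P/yr.
Box D: F(D→E) = (4.3655 + 2.241) − 1.870 = 4.7365 Tg P/yr.
Box E throughput = its input = 4.7365 Tg P/yr; τ = 102400 / 4.7365 = 21620 yr.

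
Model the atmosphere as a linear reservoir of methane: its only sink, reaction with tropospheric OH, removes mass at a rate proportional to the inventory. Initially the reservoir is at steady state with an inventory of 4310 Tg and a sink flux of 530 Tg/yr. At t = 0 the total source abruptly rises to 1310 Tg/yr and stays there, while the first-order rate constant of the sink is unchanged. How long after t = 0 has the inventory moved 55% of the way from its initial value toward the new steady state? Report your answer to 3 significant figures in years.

6.49 yr

τ = M₀/F₀ = 4310/530 = 8.132 yr.
The remaining gap fraction is e^(−t/τ); 55% covered ⇒ e^(−t/τ) = 0.450.
t = −τ ln(0.450) = 8.132 × 0.7985 = 6.494 yr.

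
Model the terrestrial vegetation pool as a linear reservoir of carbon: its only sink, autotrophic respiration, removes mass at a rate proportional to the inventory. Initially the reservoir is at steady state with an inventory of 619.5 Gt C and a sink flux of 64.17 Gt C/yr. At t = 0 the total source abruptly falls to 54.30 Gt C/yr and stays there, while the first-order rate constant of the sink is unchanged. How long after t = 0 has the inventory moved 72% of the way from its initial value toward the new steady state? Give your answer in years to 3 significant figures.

12.3 yr

τ = M₀/F₀ = 619.5/64.17 = 9.654 yr.
The remaining gap fraction is e^(−t/τ); 72% covered ⇒ e^(−t/τ) = 0.280.
t = −τ ln(0.280) = 9.654 × 1.273 = 12.29 yr.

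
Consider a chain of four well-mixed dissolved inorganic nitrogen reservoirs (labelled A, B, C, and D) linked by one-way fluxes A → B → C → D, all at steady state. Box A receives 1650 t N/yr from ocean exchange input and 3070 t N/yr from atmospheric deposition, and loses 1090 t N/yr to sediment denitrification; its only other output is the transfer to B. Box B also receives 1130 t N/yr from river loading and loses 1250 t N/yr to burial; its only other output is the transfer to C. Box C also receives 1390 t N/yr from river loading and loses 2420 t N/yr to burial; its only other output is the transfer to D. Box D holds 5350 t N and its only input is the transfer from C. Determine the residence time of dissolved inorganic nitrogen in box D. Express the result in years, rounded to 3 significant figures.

2.16 yr

Box A: F(A→B) = (1650 + 3070) − 1090 = 3630.0 t N/yr.
Box B: F(B→C) = (3630.0 + 1130) − 1250 = 3510.0 t N/yr.
Box C: F(C→D) = (3510.0 + 1390) − 2420 = 2480.0 t N/yr.
Box D throughput = its input = 2480.0 t N/yr; τ = 5350 / 2480.0 = 2.157 yr.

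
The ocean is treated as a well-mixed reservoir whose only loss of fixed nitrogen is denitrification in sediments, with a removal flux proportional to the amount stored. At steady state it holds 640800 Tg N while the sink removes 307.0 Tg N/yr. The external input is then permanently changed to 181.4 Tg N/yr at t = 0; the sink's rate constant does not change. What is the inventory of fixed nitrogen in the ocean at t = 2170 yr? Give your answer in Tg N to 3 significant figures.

Residence time τ = M₀/F₀ = 2087 yr. The eventual steady state is M_∞ = M₀·(F₁/F₀) = 640800 × 181.4/307.0 = 378640 Tg N.
The anomaly ΔM(t) = M(t) − M_∞ decays as ΔM₀·e^(−t/τ) with ΔM₀ = 640800 − 378640 = 262200 Tg N.
At t = 2170 yr, e^(−t/τ) = e^(−1.040) = 0.3536, so ΔM = 92700 Tg N and M = 378640 + 92700 = 471330 Tg N.

471000 Tg N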